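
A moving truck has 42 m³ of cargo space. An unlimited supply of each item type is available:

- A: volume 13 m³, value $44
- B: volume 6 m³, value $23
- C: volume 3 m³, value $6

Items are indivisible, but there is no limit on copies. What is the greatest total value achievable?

Best value-per-unit is B at 23/6, and filling with it alone uses volume 7×6=42. No mix of the others beats 7×23 = 161.

$161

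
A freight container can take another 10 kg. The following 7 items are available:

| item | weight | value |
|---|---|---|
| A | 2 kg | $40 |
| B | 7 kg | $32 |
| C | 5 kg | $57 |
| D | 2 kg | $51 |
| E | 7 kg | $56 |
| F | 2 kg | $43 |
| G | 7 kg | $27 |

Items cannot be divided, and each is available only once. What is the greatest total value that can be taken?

$151

Check high-value combinations within 10 kg:
- C+D+F: weight 5+2+2=9, value 57+51+43=151
- A+C+D: weight 2+5+2=9, value 40+57+51=148
- A+C+F: weight 2+5+2=9, value 40+57+43=140
Best: $151.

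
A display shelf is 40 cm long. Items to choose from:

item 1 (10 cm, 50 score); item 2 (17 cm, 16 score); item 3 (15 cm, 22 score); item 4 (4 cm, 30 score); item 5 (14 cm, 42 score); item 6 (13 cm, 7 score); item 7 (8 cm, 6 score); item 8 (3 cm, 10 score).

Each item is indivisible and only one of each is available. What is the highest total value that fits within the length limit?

Check high-value combinations within 40 cm:
- item 1+item 4+item 5+item 7+item 8: length 10+4+14+8+3=39, value 50+30+42+6+10=138
- item 1+item 4+item 5+item 8: length 10+4+14+3=31, value 50+30+42+10=132
- item 1+item 4+item 5+item 7: length 10+4+14+8=36, value 50+30+42+6=128
- item 1+item 4+item 5: length 10+4+14=28, value 50+30+42=122
Best: 138 score.

138 score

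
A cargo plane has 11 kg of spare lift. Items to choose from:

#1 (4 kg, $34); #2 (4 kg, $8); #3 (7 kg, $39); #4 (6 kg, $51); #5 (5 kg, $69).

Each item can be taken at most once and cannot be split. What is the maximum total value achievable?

$120

This is a 0/1 knapsack; check combinations near the capacity.
- #4+#5: weight 6+5=11, value 51+69=120
- #1+#5: weight 4+5=9, value 34+69=103
- #1+#4: weight 4+6=10, value 34+51=85
- #2+#5: weight 4+5=9, value 8+69=77
- #1+#3: weight 4+7=11, value 34+39=73
Best: $120.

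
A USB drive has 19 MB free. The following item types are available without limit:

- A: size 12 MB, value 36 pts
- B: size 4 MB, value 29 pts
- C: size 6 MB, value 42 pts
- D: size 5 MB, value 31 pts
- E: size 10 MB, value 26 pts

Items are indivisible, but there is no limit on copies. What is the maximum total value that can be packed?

131 pts

Best value-per-unit is B at 29/4; filling with it alone gives 4×29 = 116.
Optimal mix: 2×B + 1×C + 1×D → size 19, value 131.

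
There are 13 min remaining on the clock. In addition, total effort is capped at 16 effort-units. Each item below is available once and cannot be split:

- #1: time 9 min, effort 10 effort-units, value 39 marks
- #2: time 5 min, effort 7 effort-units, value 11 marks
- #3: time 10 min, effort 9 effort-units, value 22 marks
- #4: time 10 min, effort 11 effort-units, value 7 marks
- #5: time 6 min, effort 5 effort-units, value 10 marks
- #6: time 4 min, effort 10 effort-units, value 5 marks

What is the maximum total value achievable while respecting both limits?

39 marks

Feasible sets respecting both limits:
- #1: time 9, effort 10, value 39
- #3: time 10, effort 9, value 22
- #2+#5: time 11, effort 12, value 21
- #5+#6: time 10, effort 15, value 15
Best: 39 marks.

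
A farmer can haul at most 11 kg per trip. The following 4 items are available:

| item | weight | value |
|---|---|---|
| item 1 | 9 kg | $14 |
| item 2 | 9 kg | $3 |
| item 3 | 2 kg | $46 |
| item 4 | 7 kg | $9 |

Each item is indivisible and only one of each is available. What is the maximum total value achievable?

$60

Check high-value combinations within 11 kg:
- item 1+item 3: weight 9+2=11, value 14+46=60
- item 3+item 4: weight 2+7=9, value 46+9=55
- item 2+item 3: weight 9+2=11, value 3+46=49
- item 3: weight 2, value 46
- item 1: weight 9, value 14
Best: $60.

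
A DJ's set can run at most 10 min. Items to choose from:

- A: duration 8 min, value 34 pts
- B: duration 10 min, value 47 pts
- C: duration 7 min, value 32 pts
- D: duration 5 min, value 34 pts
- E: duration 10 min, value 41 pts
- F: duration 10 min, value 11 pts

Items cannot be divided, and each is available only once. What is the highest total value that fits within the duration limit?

Check high-value combinations within 10 min:
- B: duration 10, value 47
- E: duration 10, value 41
- D: duration 5, value 34
- A: duration 8, value 34
Best: 47 pts.

47 pts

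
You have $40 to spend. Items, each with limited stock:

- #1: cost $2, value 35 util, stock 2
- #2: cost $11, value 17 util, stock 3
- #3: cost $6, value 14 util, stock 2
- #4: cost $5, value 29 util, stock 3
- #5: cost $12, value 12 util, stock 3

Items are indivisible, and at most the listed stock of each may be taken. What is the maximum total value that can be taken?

188 util

Top feasible selections:
- 2×#1 + 1×#2 + 1×#3 + 3×#4: cost 36, value 188
- 2×#1 + 2×#3 + 3×#4: cost 31, value 185
- 2×#1 + 1×#3 + 3×#4 + 1×#5: cost 37, value 183
- 2×#1 + 1×#2 + 3×#4: cost 30, value 174
Best: 188 util.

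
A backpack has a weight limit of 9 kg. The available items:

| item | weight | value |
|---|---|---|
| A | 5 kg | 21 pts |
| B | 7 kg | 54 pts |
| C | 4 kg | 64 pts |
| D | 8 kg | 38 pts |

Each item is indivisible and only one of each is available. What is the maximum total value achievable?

This is a 0/1 knapsack; check combinations near the capacity.
- A+C: weight 5+4=9, value 21+64=85
- C: weight 4, value 64
- B: weight 7, value 54
- D: weight 8, value 38
Best: 85 pts.

85 pts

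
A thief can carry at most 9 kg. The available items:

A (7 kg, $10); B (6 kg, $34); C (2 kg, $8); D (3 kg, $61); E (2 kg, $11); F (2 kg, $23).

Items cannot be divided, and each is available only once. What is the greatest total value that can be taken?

Check high-value combinations within 9 kg:
- C+D+E+F: weight 2+3+2+2=9, value 8+61+11+23=103
- D+E+F: weight 3+2+2=7, value 61+11+23=95
- B+D: weight 6+3=9, value 34+61=95
Best: $103.

$103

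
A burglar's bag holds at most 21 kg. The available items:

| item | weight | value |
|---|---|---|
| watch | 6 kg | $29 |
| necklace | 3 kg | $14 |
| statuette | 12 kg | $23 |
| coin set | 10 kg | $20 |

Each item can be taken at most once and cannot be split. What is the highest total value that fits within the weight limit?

This is a 0/1 knapsack; check combinations near the capacity.
- watch+necklace+statuette: weight 6+3+12=21, value 29+14+23=66
- watch+necklace+coin set: weight 6+3+10=19, value 29+14+20=63
- watch+statuette: weight 6+12=18, value 29+23=52
Best: $66.

$66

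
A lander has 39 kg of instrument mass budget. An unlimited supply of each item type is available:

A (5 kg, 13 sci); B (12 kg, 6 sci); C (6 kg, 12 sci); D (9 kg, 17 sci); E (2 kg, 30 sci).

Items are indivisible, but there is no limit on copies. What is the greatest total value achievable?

570 sci

Best value-per-unit is E at 30/2, and filling with it alone uses mass 19×2=38. No mix of the others beats 19×30 = 570.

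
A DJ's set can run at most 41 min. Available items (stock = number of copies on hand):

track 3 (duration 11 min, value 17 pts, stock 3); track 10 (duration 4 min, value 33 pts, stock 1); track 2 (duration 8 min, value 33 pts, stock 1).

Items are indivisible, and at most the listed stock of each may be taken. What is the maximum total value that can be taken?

100 pts

Best selections within duration 41 and stock limits:
- 2×track 3 + 1×track 10 + 1×track 2: duration 34, value 100
- 3×track 3 + 1×track 10: duration 37, value 84
- 3×track 3 + 1×track 2: duration 41, value 84
- 1×track 3 + 1×track 10 + 1×track 2: duration 23, value 83
Best: 100 pts.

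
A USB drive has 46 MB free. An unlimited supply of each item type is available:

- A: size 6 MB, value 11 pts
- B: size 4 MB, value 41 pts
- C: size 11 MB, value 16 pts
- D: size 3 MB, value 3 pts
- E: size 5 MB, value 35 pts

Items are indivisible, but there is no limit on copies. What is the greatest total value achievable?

Best value-per-unit is B at 41/4, and filling with it alone uses size 11×4=44. No mix of the others beats 11×41 = 451.

451 pts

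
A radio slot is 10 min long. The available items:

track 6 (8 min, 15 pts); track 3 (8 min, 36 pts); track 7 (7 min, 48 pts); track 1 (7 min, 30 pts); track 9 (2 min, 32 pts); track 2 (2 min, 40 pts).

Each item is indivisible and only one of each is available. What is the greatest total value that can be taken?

88 pts

Check high-value combinations within 10 min:
- track 7+track 2: duration 7+2=9, value 48+40=88
- track 7+track 9: duration 7+2=9, value 48+32=80
- track 3+track 2: duration 8+2=10, value 36+40=76
Best: 88 pts.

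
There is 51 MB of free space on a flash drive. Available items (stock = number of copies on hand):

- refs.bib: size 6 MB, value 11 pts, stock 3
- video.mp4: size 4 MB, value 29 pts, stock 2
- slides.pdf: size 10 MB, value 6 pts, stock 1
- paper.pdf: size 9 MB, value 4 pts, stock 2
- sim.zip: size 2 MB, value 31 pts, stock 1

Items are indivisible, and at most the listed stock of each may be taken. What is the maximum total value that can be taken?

Top feasible selections:
- 3×refs.bib + 2×video.mp4 + 1×slides.pdf + 1×paper.pdf + 1×sim.zip: size 47, value 132
- 3×refs.bib + 2×video.mp4 + 2×paper.pdf + 1×sim.zip: size 46, value 130
- 3×refs.bib + 2×video.mp4 + 1×slides.pdf + 1×sim.zip: size 38, value 128
Best: 132 pts.

132 pts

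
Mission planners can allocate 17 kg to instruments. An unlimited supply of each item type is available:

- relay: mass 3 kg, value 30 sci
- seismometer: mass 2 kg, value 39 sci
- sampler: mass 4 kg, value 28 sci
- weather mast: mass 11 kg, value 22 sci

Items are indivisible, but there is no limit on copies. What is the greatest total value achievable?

312 sci

Best value-per-unit is seismometer at 39/2, and filling with it alone uses mass 8×2=16. No mix of the others beats 8×39 = 312.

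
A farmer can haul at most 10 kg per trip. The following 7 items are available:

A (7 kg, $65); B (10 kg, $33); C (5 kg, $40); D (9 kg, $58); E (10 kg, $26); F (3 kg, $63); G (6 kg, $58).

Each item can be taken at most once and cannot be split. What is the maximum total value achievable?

Check high-value combinations within 10 kg:
- A+F: weight 7+3=10, value 65+63=128
- F+G: weight 3+6=9, value 63+58=121
- C+F: weight 5+3=8, value 40+63=103
- A: weight 7, value 65
- F: weight 3, value 63
Best: $128.

$128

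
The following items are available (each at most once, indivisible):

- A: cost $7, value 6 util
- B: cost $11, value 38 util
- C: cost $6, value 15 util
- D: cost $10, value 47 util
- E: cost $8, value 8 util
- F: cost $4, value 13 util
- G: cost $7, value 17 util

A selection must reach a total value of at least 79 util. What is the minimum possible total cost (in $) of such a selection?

Subsets with value ≥ 79, sorted by total cost:
- B+D: cost 21, value 85
- C+D+G: cost 23, value 79
Minimum cost: 21 $.

21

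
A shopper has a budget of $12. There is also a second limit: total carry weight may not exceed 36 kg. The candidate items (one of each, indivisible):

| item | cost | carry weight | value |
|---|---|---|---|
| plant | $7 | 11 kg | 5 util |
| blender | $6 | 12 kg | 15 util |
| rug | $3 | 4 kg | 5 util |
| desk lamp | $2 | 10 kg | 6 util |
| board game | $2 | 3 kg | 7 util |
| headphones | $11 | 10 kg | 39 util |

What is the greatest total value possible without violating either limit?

Feasible sets respecting both limits:
- headphones: cost 11, carry weight 10, value 39
- blender+desk lamp+board game: cost 10, carry weight 25, value 28
- blender+rug+board game: cost 11, carry weight 19, value 27
Best: 39 util.

39 util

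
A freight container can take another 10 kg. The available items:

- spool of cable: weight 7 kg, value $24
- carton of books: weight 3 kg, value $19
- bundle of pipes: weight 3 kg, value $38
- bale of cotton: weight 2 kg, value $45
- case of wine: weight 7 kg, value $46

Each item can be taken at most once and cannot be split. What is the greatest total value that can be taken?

Check high-value combinations within 10 kg:
- carton of books+bundle of pipes+bale of cotton: weight 3+3+2=8, value 19+38+45=102
- bale of cotton+case of wine: weight 2+7=9, value 45+46=91
- bundle of pipes+case of wine: weight 3+7=10, value 38+46=84
- bundle of pipes+bale of cotton: weight 3+2=5, value 38+45=83
Best: $102.

$102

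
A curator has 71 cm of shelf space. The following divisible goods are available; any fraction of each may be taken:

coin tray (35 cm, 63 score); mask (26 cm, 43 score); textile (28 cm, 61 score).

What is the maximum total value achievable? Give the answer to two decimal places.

137.23

Take in order of value per unit:
- textile (61/28 per unit): all 28 → value 61, running total 61.00
- coin tray (63/35 per unit): all 35 → value 63, running total 124.00
- mask (43/26 per unit): 8 of 26 → value 8×43/26 = 13.2308, running total 137.23
Total 137.23.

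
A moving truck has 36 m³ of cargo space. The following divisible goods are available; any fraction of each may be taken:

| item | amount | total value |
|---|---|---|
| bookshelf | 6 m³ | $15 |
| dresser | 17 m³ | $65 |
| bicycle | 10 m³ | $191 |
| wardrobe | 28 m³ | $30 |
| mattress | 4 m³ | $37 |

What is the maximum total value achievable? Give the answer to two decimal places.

Take in order of value per unit:
- bicycle (191/10 per unit): all 10 → value 191, running total 191.00
- mattress (37/4 per unit): all 4 → value 37, running total 228.00
- dresser (65/17 per unit): all 17 → value 65, running total 293.00
- bookshelf (15/6 per unit): 5 of 6 → value 5×15/6 = 12.5000, running total 305.50
Total 305.50.

305.50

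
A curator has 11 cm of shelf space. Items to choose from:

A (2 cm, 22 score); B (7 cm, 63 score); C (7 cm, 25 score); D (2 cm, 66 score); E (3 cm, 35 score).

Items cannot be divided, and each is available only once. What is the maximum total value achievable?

This is a 0/1 knapsack; check combinations near the capacity.
- A+B+D: length 2+7+2=11, value 22+63+66=151
- B+D: length 7+2=9, value 63+66=129
- A+D+E: length 2+2+3=7, value 22+66+35=123
- A+C+D: length 2+7+2=11, value 22+25+66=113
Best: 151 score.

151 score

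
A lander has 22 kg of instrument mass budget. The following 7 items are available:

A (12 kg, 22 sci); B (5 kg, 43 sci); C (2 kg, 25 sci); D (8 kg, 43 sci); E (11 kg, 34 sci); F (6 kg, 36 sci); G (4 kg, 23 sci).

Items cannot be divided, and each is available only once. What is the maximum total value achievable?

Check high-value combinations within 22 kg:
- B+C+D+F: mass 5+2+8+6=21, value 43+25+43+36=147
- B+C+D+G: mass 5+2+8+4=19, value 43+25+43+23=134
- B+C+F+G: mass 5+2+6+4=17, value 43+25+36+23=127
- C+D+F+G: mass 2+8+6+4=20, value 25+43+36+23=127
- B+C+E+G: mass 5+2+11+4=22, value 43+25+34+23=125
Best: 147 sci.

147 sci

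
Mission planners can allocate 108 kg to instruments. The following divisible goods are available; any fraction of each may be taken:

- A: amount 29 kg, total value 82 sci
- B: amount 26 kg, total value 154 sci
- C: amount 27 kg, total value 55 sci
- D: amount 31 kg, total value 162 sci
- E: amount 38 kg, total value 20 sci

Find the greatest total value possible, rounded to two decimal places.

442.81

Take in order of value per unit:
- B (154/26 per unit): all 26 → value 154, running total 154.00
- D (162/31 per unit): all 31 → value 162, running total 316.00
- A (82/29 per unit): all 29 → value 82, running total 398.00
- C (55/27 per unit): 22 of 27 → value 22×55/27 = 44.8148, running total 442.81
Total 442.81.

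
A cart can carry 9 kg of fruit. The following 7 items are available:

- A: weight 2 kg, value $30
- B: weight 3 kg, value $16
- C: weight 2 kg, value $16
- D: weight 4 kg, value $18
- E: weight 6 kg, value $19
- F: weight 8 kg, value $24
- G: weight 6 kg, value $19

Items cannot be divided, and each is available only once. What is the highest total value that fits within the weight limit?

$64

This is a 0/1 knapsack; check combinations near the capacity.
- A+C+D: weight 2+2+4=8, value 30+16+18=64
- A+B+D: weight 2+3+4=9, value 30+16+18=64
- A+B+C: weight 2+3+2=7, value 30+16+16=62
- B+C+D: weight 3+2+4=9, value 16+16+18=50
Best: $64.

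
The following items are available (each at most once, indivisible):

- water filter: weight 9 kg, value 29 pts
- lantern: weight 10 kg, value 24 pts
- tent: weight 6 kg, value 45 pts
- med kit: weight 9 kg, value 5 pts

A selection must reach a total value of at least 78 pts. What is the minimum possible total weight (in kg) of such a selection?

24

Subsets with value ≥ 78, sorted by total weight:
- water filter+tent+med kit: weight 24, value 79
- water filter+lantern+tent: weight 25, value 98
- water filter+lantern+tent+med kit: weight 34, value 103
Minimum weight: 24 kg.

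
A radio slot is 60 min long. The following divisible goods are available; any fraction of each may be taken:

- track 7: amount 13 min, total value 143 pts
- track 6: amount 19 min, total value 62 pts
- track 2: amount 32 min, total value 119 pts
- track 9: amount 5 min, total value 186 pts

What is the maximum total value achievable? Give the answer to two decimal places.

Take in order of value per unit:
- track 9 (186/5 per unit): all 5 → value 186, running total 186.00
- track 7 (143/13 per unit): all 13 → value 143, running total 329.00
- track 2 (119/32 per unit): all 32 → value 119, running total 448.00
- track 6 (62/19 per unit): 10 of 19 → value 10×62/19 = 32.6316, running total 480.63
Total 480.63.

480.63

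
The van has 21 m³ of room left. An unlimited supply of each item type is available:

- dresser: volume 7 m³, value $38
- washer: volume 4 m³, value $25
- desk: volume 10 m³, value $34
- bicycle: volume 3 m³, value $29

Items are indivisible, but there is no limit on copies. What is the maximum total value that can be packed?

$203

Best value-per-unit is bicycle at 29/3, and filling with it alone uses volume 7×3=21. No mix of the others beats 7×29 = 203.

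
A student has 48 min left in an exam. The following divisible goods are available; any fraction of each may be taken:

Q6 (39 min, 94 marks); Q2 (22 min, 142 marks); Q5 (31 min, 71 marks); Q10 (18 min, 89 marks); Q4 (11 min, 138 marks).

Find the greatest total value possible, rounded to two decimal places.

354.17

Take in order of value per unit:
- Q4 (138/11 per unit): all 11 → value 138, running total 138.00
- Q2 (142/22 per unit): all 22 → value 142, running total 280.00
- Q10 (89/18 per unit): 15 of 18 → value 15×89/18 = 74.1667, running total 354.17
Total 354.17.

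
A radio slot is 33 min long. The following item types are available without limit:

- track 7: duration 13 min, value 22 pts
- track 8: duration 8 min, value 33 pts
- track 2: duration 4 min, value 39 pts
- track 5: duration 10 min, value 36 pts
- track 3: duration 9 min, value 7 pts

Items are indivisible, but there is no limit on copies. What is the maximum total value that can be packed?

Best value-per-unit is track 2 at 39/4, and filling with it alone uses duration 8×4=32. No mix of the others beats 8×39 = 312.

312 pts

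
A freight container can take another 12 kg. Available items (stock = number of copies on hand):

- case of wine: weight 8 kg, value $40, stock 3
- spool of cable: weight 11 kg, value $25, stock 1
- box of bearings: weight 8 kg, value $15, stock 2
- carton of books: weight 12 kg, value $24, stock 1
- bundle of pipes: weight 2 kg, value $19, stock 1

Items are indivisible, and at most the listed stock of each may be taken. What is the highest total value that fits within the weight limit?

Top feasible selections:
- 1×case of wine + 1×bundle of pipes: weight 10, value 59
- 1×case of wine: weight 8, value 40
- 1×box of bearings + 1×bundle of pipes: weight 10, value 34
- 1×spool of cable: weight 11, value 25
Best: $59.

$59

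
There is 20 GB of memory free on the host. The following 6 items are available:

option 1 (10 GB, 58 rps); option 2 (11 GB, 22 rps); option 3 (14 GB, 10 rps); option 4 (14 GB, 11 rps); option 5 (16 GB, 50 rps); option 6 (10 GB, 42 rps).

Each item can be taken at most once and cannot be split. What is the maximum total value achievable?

Check high-value combinations within 20 GB:
- option 1+option 6: memory 10+10=20, value 58+42=100
- option 1: memory 10, value 58
- option 5: memory 16, value 50
- option 6: memory 10, value 42
- option 2: memory 11, value 22
Best: 100 rps.

100 rps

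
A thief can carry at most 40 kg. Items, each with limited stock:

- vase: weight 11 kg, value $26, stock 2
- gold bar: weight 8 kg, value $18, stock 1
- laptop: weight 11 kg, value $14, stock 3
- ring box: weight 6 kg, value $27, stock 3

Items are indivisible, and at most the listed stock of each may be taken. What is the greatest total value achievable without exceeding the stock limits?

$133

Best selections within weight 40 and stock limits:
- 2×vase + 3×ring box: weight 40, value 133
- 1×vase + 1×gold bar + 3×ring box: weight 37, value 125
- 1×vase + 1×laptop + 3×ring box: weight 40, value 121
- 1×gold bar + 1×laptop + 3×ring box: weight 37, value 113
Best: $133.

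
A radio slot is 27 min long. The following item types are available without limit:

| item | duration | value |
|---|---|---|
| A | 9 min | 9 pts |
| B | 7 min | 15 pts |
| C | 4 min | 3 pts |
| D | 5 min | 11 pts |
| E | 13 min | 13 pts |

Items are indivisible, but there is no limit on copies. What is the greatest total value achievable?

59 pts

Best value-per-unit is D at 11/5; filling with it alone gives 5×11 = 55.
Optimal mix: 1×B + 4×D → duration 27, value 59.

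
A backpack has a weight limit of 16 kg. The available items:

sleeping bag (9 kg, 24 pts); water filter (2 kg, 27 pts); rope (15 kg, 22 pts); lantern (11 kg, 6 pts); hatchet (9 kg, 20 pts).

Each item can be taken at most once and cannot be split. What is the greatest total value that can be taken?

Check high-value combinations within 16 kg:
- sleeping bag+water filter: weight 9+2=11, value 24+27=51
- water filter+hatchet: weight 2+9=11, value 27+20=47
- water filter+lantern: weight 2+11=13, value 27+6=33
- water filter: weight 2, value 27
- sleeping bag: weight 9, value 24
Best: 51 pts.

51 pts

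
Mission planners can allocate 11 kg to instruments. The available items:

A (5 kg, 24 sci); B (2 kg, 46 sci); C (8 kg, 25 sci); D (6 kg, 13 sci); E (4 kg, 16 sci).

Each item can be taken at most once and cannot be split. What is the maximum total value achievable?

86 sci

Check high-value combinations within 11 kg:
- A+B+E: mass 5+2+4=11, value 24+46+16=86
- B+C: mass 2+8=10, value 46+25=71
- A+B: mass 5+2=7, value 24+46=70
- B+E: mass 2+4=6, value 46+16=62
Best: 86 sci.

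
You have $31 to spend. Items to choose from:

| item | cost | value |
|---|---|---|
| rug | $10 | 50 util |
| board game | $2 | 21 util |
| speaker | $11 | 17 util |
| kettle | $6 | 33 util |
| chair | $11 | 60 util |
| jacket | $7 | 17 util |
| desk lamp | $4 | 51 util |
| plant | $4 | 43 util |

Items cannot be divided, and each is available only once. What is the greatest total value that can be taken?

Check high-value combinations within $31:
- rug+board game+chair+desk lamp+plant: cost 10+2+11+4+4=31, value 50+21+60+51+43=225
- board game+kettle+chair+desk lamp+plant: cost 2+6+11+4+4=27, value 21+33+60+51+43=208
- rug+chair+desk lamp+plant: cost 10+11+4+4=29, value 50+60+51+43=204
- rug+board game+kettle+desk lamp+plant: cost 10+2+6+4+4=26, value 50+21+33+51+43=198
- rug+kettle+chair+desk lamp: cost 10+6+11+4=31, value 50+33+60+51=194
Best: 225 util.

225 util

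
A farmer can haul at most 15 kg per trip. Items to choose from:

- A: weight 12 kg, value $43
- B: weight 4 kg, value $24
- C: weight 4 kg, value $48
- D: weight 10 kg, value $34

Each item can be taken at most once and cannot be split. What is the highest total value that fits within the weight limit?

Check high-value combinations within 15 kg:
- C+D: weight 4+10=14, value 48+34=82
- B+C: weight 4+4=8, value 24+48=72
- B+D: weight 4+10=14, value 24+34=58
- C: weight 4, value 48
- A: weight 12, value 43
Best: $82.

$82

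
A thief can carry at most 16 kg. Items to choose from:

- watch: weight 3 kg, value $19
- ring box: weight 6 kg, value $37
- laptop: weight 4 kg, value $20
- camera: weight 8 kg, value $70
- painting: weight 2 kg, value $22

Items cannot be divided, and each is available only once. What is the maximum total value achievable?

This is a 0/1 knapsack; check combinations near the capacity.
- ring box+camera+painting: weight 6+8+2=16, value 37+70+22=129
- laptop+camera+painting: weight 4+8+2=14, value 20+70+22=112
- watch+camera+painting: weight 3+8+2=13, value 19+70+22=111
Best: $129.

$129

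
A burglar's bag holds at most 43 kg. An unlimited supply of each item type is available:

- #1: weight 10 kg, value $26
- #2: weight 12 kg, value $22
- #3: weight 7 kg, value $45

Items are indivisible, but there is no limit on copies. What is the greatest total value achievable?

Best value-per-unit is #3 at 45/7, and filling with it alone uses weight 6×7=42. No mix of the others beats 6×45 = 270.

$270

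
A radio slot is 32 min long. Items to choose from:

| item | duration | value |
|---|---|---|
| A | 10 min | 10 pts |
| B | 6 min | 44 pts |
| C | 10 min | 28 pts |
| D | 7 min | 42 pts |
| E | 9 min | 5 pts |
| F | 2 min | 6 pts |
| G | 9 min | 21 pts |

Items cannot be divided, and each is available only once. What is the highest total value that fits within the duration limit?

Check high-value combinations within 32 min:
- B+C+D+G: duration 6+10+7+9=32, value 44+28+42+21=135
- B+C+D+F: duration 6+10+7+2=25, value 44+28+42+6=120
- B+C+D+E: duration 6+10+7+9=32, value 44+28+42+5=119
- A+B+D+G: duration 10+6+7+9=32, value 10+44+42+21=117
- B+C+D: duration 6+10+7=23, value 44+28+42=114
Best: 135 pts.

135 pts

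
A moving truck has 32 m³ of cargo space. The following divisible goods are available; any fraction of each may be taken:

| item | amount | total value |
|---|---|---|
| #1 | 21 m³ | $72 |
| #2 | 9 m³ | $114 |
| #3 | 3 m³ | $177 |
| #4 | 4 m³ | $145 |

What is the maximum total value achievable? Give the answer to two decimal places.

490.86

Take in order of value per unit:
- #3 (177/3 per unit): all 3 → value 177, running total 177.00
- #4 (145/4 per unit): all 4 → value 145, running total 322.00
- #2 (114/9 per unit): all 9 → value 114, running total 436.00
- #1 (72/21 per unit): 16 of 21 → value 16×72/21 = 54.8571, running total 490.86
Total 490.86.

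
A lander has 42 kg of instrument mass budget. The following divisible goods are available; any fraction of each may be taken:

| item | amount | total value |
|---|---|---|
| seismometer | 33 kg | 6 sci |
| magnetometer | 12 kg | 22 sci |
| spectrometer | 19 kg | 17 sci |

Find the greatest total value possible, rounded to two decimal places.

41.00

Take in order of value per unit:
- magnetometer (22/12 per unit): all 12 → value 22, running total 22.00
- spectrometer (17/19 per unit): all 19 → value 17, running total 39.00
- seismometer (6/33 per unit): 11 of 33 → value 11×6/33 = 2.0000, running total 41.00
Total 41.00.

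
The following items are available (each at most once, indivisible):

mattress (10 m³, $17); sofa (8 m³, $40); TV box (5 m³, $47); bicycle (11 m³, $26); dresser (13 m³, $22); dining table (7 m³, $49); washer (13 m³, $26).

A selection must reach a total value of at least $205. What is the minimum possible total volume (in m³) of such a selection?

Subsets with value ≥ 205, sorted by total volume:
- mattress+sofa+TV box+bicycle+dining table+washer: volume 54, value 205
- sofa+TV box+bicycle+dresser+dining table+washer: volume 57, value 210
- mattress+sofa+TV box+bicycle+dresser+dining table+washer: volume 67, value 227
Minimum volume: 54 m³.

54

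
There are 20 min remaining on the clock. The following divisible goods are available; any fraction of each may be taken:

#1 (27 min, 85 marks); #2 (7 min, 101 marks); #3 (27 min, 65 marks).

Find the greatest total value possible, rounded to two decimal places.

Take in order of value per unit:
- #2 (101/7 per unit): all 7 → value 101, running total 101.00
- #1 (85/27 per unit): 13 of 27 → value 13×85/27 = 40.9259, running total 141.93
Total 141.93.

141.93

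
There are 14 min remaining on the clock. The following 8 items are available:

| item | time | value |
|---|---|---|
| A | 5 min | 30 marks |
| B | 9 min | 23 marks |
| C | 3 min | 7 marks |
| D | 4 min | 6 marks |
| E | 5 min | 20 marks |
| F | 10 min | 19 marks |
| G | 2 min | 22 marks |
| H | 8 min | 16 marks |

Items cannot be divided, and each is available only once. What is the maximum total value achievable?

Check high-value combinations within 14 min:
- A+E+G: time 5+5+2=12, value 30+20+22=72
- A+C+D+G: time 5+3+4+2=14, value 30+7+6+22=65
- A+C+G: time 5+3+2=10, value 30+7+22=59
Best: 72 marks.

72 marks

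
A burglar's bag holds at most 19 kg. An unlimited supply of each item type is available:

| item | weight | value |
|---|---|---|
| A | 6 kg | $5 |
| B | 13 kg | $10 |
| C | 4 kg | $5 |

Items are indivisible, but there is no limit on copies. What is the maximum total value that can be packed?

$20

Best value-per-unit is C at 5/4; filling with it alone gives 4×5 = 20.
Optimal mix: 1×A + 3×C → weight 18, value 20.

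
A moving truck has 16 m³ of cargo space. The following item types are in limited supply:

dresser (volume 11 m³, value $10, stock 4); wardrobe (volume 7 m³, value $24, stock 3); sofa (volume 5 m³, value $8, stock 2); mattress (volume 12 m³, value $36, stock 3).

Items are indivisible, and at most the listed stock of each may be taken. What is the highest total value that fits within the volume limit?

Best selections within volume 16 and stock limits:
- 2×wardrobe: volume 14, value 48
- 1×mattress: volume 12, value 36
Best: $48.

$48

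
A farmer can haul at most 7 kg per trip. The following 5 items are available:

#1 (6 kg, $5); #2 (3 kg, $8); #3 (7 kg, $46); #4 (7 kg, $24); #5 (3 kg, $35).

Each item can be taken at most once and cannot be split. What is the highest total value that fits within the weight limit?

$46

This is a 0/1 knapsack; check combinations near the capacity.
- #3: weight 7, value 46
- #2+#5: weight 3+3=6, value 8+35=43
- #5: weight 3, value 35
Best: $46.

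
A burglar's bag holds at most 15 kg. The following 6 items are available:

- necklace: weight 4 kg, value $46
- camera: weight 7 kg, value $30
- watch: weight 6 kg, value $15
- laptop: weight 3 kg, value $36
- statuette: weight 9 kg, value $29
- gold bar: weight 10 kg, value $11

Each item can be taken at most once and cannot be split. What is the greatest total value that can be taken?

$112

Check high-value combinations within 15 kg:
- necklace+camera+laptop: weight 4+7+3=14, value 46+30+36=112
- necklace+watch+laptop: weight 4+6+3=13, value 46+15+36=97
- necklace+laptop: weight 4+3=7, value 46+36=82
- necklace+camera: weight 4+7=11, value 46+30=76
- necklace+statuette: weight 4+9=13, value 46+29=75
Best: $112.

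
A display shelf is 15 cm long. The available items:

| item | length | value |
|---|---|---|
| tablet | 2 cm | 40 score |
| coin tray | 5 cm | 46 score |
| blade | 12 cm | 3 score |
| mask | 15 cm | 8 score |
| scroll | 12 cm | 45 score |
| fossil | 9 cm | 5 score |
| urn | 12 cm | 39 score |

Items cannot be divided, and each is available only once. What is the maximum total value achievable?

Check high-value combinations within 15 cm:
- tablet+coin tray: length 2+5=7, value 40+46=86
- tablet+scroll: length 2+12=14, value 40+45=85
- tablet+urn: length 2+12=14, value 40+39=79
Best: 86 score.

86 score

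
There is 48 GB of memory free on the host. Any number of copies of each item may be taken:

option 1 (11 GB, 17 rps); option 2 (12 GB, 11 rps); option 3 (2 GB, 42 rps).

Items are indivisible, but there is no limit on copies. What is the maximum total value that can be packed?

1008 rps

Best value-per-unit is option 3 at 42/2, and filling with it alone uses memory 24×2=48. No mix of the others beats 24×42 = 1008.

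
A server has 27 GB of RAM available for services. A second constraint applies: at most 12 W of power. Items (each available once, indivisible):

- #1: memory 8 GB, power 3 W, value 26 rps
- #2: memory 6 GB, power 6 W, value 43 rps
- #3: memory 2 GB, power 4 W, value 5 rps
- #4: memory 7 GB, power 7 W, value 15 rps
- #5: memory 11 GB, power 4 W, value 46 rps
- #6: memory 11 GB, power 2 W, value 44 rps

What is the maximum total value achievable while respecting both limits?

113 rps

Feasible sets respecting both limits:
- #1+#2+#6: memory 25, power 11, value 113
- #3+#5+#6: memory 24, power 10, value 95
- #2+#3+#6: memory 19, power 12, value 92
Best: 113 rps.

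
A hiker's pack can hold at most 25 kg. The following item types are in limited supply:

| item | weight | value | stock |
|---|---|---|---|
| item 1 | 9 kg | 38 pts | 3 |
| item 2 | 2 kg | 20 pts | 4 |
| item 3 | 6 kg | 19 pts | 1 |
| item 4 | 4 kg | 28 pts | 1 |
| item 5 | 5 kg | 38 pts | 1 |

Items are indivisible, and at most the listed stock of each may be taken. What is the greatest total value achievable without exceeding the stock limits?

Top feasible selections:
- 4×item 2 + 1×item 3 + 1×item 4 + 1×item 5: weight 23, value 165
- 1×item 1 + 3×item 2 + 1×item 4 + 1×item 5: weight 24, value 164
- 1×item 1 + 4×item 2 + 1×item 5: weight 22, value 156
- 4×item 2 + 1×item 4 + 1×item 5: weight 17, value 146
Best: 165 pts.

165 pts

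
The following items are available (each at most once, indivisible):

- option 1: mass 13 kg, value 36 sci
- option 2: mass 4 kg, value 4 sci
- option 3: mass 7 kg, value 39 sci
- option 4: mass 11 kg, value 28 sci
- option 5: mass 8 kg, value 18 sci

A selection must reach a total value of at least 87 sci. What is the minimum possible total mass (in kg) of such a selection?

Subsets with value ≥ 87, sorted by total mass:
- option 1+option 3+option 5: mass 28, value 93
- option 2+option 3+option 4+option 5: mass 30, value 89
Minimum mass: 28 kg.

28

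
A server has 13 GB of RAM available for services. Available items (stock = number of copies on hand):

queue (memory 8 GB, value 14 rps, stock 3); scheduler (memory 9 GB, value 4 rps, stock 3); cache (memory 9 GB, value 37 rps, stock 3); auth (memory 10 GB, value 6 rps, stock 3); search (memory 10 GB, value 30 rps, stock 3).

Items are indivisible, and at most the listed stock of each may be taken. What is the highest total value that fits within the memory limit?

37 rps

Top feasible selections:
- 1×cache: memory 9, value 37
- 1×search: memory 10, value 30
Best: 37 rps.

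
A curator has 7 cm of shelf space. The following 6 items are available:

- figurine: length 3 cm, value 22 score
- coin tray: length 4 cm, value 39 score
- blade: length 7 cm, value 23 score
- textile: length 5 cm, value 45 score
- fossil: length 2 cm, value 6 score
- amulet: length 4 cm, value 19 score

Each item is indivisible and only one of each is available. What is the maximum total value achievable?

61 score

Check high-value combinations within 7 cm:
- figurine+coin tray: length 3+4=7, value 22+39=61
- textile+fossil: length 5+2=7, value 45+6=51
- textile: length 5, value 45
- coin tray+fossil: length 4+2=6, value 39+6=45
Best: 61 score.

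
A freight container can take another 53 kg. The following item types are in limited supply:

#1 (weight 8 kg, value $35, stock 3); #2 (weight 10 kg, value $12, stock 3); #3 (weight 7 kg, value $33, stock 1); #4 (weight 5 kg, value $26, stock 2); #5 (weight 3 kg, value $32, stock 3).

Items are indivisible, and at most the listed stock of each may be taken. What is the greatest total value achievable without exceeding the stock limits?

Best selections within weight 53 and stock limits:
- 3×#1 + 1×#3 + 2×#4 + 3×#5: weight 50, value 286
- 3×#1 + 1×#2 + 2×#4 + 3×#5: weight 53, value 265
- 2×#1 + 1×#2 + 1×#3 + 2×#4 + 3×#5: weight 52, value 263
Best: $286.

$286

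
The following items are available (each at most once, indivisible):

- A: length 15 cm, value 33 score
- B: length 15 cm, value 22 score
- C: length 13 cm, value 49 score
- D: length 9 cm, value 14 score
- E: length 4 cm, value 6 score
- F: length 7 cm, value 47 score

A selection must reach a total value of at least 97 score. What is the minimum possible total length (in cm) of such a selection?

Subsets with value ≥ 97, sorted by total length:
- C+E+F: length 24, value 102
- C+D+F: length 29, value 110
- C+D+E+F: length 33, value 116
- A+C+F: length 35, value 129
Minimum length: 24 cm.

24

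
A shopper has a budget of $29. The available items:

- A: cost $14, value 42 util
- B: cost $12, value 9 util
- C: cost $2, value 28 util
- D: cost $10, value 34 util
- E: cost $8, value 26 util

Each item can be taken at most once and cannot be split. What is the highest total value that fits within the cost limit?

Check high-value combinations within $29:
- A+C+D: cost 14+2+10=26, value 42+28+34=104
- A+C+E: cost 14+2+8=24, value 42+28+26=96
- C+D+E: cost 2+10+8=20, value 28+34+26=88
Best: 104 util.

104 util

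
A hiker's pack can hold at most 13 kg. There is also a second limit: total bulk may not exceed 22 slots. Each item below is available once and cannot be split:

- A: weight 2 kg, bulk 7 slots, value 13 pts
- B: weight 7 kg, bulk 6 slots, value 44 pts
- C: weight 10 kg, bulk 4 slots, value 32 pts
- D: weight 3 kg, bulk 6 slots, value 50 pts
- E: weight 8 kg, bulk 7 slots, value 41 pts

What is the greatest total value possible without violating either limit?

107 pts

Feasible sets respecting both limits:
- A+B+D: weight 12, bulk 19, value 107
- A+D+E: weight 13, bulk 20, value 104
- B+D: weight 10, bulk 12, value 94
Best: 107 pts.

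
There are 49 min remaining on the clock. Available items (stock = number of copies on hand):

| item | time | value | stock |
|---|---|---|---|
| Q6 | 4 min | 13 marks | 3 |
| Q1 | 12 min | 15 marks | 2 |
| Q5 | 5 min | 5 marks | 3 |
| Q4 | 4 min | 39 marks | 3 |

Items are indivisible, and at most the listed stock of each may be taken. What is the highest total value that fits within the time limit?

Top feasible selections:
- 3×Q6 + 2×Q1 + 3×Q4: time 48, value 186
- 3×Q6 + 1×Q1 + 2×Q5 + 3×Q4: time 46, value 181
Best: 186 marks.

186 marks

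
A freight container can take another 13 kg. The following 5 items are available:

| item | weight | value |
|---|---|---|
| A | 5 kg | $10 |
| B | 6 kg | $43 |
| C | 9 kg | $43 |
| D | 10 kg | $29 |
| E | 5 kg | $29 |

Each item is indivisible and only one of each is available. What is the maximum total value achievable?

This is a 0/1 knapsack; check combinations near the capacity.
- B+E: weight 6+5=11, value 43+29=72
- A+B: weight 5+6=11, value 10+43=53
- B: weight 6, value 43
Best: $72.

$72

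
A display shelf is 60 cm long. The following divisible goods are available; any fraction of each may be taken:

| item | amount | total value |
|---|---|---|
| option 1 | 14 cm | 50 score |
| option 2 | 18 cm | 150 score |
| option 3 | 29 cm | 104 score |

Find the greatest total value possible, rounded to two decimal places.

Take in order of value per unit:
- option 2 (150/18 per unit): all 18 → value 150, running total 150.00
- option 3 (104/29 per unit): all 29 → value 104, running total 254.00
- option 1 (50/14 per unit): 13 of 14 → value 13×50/14 = 46.4286, running total 300.43
Total 300.43.

300.43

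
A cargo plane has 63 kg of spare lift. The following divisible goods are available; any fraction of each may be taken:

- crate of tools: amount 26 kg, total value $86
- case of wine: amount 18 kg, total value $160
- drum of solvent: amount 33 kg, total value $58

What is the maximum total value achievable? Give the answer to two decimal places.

279.39

Take in order of value per unit:
- case of wine (160/18 per unit): all 18 → value 160, running total 160.00
- crate of tools (86/26 per unit): all 26 → value 86, running total 246.00
- drum of solvent (58/33 per unit): 19 of 33 → value 19×58/33 = 33.3939, running total 279.39
Total 279.39.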